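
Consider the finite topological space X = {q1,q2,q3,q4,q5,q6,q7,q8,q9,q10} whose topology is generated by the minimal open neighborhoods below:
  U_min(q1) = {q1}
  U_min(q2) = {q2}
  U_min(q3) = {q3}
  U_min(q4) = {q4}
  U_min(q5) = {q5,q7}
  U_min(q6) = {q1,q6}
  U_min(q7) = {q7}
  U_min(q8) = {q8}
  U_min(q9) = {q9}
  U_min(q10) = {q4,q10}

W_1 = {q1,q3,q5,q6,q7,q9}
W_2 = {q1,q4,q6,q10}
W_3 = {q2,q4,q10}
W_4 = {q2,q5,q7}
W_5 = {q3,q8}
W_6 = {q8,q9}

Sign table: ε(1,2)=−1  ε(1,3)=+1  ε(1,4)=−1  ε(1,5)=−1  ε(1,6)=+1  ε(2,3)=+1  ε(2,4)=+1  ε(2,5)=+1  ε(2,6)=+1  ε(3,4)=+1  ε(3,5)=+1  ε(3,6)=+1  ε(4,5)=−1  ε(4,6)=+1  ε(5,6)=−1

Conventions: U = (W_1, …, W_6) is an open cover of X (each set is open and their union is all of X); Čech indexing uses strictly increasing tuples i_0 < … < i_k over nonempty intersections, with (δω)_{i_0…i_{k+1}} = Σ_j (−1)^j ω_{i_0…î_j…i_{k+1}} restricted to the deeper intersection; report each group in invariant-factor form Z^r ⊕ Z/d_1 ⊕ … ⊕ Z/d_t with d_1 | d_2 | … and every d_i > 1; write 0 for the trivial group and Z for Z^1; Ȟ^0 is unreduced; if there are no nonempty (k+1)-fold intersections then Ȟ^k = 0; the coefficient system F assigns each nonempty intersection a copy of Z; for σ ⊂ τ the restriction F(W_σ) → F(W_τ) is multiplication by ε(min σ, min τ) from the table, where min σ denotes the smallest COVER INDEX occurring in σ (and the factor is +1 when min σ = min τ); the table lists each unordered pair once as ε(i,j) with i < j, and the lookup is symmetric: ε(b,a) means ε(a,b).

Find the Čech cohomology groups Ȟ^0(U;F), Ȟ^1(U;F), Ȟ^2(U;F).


Ȟ^0 ≅ Z, Ȟ^1 ≅ Z^2 and Ȟ^2 ≅ 0

nonempty intersections:
  W12={q1,q6} W14={q5,q7} W15={q3} W16={q9} W23={q4,q10} W34={q2} W56={q8}
C dims 6,7; δ0: rk 5, SNF 1^5
Ȟ^0: (6−5)−0=1 ⇒ Z
Ȟ^1: (7−0)−5=2 ⇒ Z^2
Ȟ^2: (0−0)−0=0 ⇒ 0


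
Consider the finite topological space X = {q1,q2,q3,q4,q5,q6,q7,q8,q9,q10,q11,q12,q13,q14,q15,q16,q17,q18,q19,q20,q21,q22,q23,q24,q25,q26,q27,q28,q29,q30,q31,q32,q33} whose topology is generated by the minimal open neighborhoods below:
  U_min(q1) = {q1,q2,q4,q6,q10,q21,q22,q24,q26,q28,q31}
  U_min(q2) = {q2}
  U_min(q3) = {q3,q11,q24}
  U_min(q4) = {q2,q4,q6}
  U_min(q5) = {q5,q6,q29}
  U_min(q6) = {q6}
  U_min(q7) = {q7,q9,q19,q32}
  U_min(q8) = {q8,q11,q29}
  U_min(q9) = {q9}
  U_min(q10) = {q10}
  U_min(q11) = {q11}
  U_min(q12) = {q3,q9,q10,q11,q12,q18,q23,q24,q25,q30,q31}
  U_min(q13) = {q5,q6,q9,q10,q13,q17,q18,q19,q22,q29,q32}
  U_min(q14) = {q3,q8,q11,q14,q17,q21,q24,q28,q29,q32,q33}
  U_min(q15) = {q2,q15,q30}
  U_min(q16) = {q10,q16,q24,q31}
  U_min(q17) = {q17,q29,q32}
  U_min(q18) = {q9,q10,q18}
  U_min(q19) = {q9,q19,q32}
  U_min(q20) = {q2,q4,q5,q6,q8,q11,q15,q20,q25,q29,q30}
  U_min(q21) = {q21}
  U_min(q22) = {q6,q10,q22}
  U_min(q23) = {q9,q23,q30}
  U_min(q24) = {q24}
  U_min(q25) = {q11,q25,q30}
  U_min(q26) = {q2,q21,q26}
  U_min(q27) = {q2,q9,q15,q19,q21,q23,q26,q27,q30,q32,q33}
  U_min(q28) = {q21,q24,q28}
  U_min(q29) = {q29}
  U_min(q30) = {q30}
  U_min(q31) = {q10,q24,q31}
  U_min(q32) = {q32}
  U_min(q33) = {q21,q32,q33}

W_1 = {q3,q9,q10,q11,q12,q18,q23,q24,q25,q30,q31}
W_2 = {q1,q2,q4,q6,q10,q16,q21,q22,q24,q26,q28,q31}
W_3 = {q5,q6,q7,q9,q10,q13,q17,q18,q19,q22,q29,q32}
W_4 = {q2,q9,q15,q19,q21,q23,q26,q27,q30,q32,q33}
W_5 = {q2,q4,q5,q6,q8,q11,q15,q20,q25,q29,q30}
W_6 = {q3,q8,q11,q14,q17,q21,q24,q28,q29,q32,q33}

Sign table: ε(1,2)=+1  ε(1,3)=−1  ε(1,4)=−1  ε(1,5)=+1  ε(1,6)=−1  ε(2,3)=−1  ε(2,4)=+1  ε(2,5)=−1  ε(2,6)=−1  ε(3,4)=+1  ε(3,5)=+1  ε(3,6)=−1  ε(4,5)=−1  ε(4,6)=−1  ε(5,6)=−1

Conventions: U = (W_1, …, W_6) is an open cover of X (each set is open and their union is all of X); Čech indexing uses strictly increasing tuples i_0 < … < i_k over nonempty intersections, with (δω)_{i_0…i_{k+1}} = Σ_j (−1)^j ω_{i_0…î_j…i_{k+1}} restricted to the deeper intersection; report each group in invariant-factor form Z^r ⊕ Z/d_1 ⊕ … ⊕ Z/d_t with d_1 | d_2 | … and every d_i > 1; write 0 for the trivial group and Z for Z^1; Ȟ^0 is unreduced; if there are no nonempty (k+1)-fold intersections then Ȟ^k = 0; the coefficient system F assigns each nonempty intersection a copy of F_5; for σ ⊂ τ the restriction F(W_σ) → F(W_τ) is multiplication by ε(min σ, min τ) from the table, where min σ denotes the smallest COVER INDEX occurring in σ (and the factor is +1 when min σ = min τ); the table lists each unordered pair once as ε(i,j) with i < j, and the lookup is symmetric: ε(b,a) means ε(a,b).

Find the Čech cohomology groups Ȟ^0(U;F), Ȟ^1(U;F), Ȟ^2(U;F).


nerve of the cover:
  W12={q10,q24,q31} W13={q9,q10,q18} W14={q9,q23,q30} W15={q11,q25,q30} W16={q3,q11,q24} W23={q6,q10,q22} W24={q2,q21,q26} W25={q2,q4,q6} W26={q21,q24,q28} W34={q9,q19,q32} W35={q5,q6,q29} W36={q17,q29,q32} W45={q2,q15,q30} W46={q21,q32,q33} W56={q8,q11,q29}
  W123={q10} W126={q24} W134={q9} W145={q30} W156={q11} W235={q6} W245={q2} W246={q21} W346={q32} W356={q29}
C dims 6,15,10; δ0: rk_F5 6; δ1: rk_F5 9
Ȟ^0 = (6 − 6) − 0 = 0, so Ȟ^0 ≅ 0
Ȟ^1 = (15 − 9) − 6 = 0, so Ȟ^1 ≅ 0
Ȟ^2 = (10 − 0) − 9 = 1, so Ȟ^2 ≅ Z/5

Ȟ^0 = 0,  Ȟ^1 = 0,  Ȟ^2 = Z/5


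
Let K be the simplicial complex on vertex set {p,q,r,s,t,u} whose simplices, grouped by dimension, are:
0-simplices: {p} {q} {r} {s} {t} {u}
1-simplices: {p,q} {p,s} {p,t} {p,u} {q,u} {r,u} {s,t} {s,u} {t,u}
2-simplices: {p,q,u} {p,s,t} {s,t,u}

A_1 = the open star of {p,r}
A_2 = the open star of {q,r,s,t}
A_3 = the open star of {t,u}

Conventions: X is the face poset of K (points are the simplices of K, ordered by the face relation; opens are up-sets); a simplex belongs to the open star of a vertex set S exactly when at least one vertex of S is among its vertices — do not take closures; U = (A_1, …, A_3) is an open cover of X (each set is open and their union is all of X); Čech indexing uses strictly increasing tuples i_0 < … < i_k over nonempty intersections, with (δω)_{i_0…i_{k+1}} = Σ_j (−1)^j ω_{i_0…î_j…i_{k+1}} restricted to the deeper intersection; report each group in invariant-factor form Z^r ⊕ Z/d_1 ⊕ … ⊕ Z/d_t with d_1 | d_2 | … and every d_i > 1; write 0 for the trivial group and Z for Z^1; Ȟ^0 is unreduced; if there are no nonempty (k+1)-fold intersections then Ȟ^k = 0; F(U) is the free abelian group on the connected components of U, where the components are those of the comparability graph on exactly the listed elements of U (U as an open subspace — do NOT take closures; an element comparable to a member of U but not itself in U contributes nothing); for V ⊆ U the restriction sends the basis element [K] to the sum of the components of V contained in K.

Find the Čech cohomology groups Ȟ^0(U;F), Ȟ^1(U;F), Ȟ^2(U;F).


nerve simplices:
  A1={{p},{r},{p,q},{p,s},{p,t},{p,u},{r,u},{p,q,u},{p,s,t}} A2={{q},{r},{s},{t},{p,q},{p,s},{p,t},{q,u},{r,u},{s,t},{s,u},{t,u},{p,q,u},{p,s,t},{s,t,u}} A3={{t},{u},{p,t},{p,u},{q,u},{r,u},{s,t},{s,u},{t,u},{p,q,u},{p,s,t},{s,t,u}}
  A12={{r},{p,q},{p,s},{p,t},{r,u},{p,q,u},{p,s,t}} A13={{p,t},{p,u},{r,u},{p,q,u},{p,s,t}} A23={{t},{p,t},{q,u},{r,u},{s,t},{s,u},{t,u},{p,q,u},{p,s,t},{s,t,u}}
  A123={{p,t},{r,u},{p,q,u},{p,s,t}}
components per intersection:
  A1: {{p},{p,q},{p,s},{p,t},{p,u},{p,q,u},{p,s,t}} {{r},{r,u}}
  A2: {{q},{p,q},{q,u},{p,q,u}} {{r},{r,u}} {{s},{t},{p,s},{p,t},{s,t},{s,u},{t,u},{p,s,t},{s,t,u}}
  A3: {{t},{u},{p,t},{p,u},{q,u},{r,u},{s,t},{s,u},{t,u},{p,q,u},{p,s,t},{s,t,u}}
  A12: {{r},{r,u}} {{p,q},{p,q,u}} {{p,s},{p,t},{p,s,t}}
  A13: {{p,t},{p,s,t}} {{p,u},{p,q,u}} {{r,u}}
  A23: {{t},{p,t},{s,t},{s,u},{t,u},{p,s,t},{s,t,u}} {{q,u},{p,q,u}} {{r,u}}
  A123: {{p,t},{p,s,t}} {{r,u}} {{p,q,u}}
C dims 6,9,3; δ0: rk 5, SNF 1^5; δ1: rk 3, SNF 1^3
degree 0: 6−5−0 = 1 → Ȟ^0 ≅ Z
degree 1: 9−3−5 = 1 → Ȟ^1 ≅ Z
degree 2: 3−0−3 = 0 → Ȟ^2 ≅ 0

Ȟ^0 = Z,  Ȟ^1 = Z,  Ȟ^2 = 0


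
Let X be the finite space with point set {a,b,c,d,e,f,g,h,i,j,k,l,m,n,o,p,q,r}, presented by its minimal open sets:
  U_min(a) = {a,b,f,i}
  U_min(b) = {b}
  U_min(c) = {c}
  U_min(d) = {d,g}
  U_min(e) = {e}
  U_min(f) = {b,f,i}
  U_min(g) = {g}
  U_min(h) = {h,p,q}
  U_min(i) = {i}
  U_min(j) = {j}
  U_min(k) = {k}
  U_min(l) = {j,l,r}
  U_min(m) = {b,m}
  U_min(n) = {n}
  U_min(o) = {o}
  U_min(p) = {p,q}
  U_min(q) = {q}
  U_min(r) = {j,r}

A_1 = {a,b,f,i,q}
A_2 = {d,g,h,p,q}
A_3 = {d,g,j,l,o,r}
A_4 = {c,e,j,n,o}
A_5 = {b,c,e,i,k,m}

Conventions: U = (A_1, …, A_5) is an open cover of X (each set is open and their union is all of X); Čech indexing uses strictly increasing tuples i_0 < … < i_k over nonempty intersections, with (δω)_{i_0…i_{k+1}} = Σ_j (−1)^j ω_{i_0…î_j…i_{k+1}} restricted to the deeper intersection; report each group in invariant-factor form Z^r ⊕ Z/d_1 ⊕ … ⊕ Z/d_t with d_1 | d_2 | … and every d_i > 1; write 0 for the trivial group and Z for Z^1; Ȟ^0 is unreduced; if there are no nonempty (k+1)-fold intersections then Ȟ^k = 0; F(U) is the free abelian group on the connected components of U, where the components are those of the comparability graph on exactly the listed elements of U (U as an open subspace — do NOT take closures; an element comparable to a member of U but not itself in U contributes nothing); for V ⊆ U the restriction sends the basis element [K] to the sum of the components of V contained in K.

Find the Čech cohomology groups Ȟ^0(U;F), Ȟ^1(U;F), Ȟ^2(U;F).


nonempty intersections:
  A12={q} A15={b,i} A23={d,g} A34={j,o} A45={c,e}
components per intersection:
  A1: {a,b,f,i} {q}
  A2: {d,g} {h,p,q}
  A3: {d,g} {j,l,r} {o}
  A4: {c} {e} {j} {n} {o}
  A5: {b,m} {c} {e} {i} {k}
  A12: {q}
  A15: {b} {i}
  A23: {d,g}
  A34: {j} {o}
  A45: {c} {e}
C dims 17,8; δ0: rk 8, SNF 1^8
Ȟ^0: (17−8)−0=9 ⇒ Z^9
Ȟ^1: (8−0)−8=0 ⇒ 0
Ȟ^2: (0−0)−0=0 ⇒ 0

Ȟ^0(U;F) ≅ Z^9, Ȟ^1(U;F) ≅ 0 and Ȟ^2(U;F) ≅ 0


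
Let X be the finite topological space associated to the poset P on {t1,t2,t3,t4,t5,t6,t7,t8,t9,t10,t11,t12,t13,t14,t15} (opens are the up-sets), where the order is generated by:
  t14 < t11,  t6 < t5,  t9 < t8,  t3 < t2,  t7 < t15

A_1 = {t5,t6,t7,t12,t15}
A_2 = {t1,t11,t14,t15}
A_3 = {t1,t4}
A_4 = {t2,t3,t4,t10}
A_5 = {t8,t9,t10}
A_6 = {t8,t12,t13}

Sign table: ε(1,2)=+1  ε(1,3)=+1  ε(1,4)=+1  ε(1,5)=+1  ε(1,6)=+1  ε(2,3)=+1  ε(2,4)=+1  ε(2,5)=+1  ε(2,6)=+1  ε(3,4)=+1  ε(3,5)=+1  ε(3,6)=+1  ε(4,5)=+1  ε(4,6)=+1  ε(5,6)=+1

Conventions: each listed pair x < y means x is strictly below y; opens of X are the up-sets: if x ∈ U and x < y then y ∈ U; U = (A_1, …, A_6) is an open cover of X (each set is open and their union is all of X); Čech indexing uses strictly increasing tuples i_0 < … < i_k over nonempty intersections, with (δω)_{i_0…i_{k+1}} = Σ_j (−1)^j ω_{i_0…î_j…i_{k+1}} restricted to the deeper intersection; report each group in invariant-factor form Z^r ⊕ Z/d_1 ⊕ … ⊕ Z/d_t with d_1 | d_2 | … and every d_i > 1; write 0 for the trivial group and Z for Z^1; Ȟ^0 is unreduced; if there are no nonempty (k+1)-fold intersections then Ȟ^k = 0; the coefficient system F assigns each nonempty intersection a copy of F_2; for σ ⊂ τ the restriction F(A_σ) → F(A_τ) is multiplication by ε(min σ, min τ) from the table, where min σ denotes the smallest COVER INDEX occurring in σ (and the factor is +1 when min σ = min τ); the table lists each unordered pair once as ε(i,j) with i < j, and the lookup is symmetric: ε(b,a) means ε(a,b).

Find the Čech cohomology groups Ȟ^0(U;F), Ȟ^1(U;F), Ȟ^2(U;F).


nonempty overlaps:
  A12={t15} A16={t12} A23={t1} A34={t4} A45={t10} A56={t8}
C dims 6,6; δ0: rk_F2 5
degree 0: 6−5−0 = 1 → Ȟ^0 ≅ Z/2
degree 1: 6−0−5 = 1 → Ȟ^1 ≅ Z/2
degree 2: 0−0−0 = 0 → Ȟ^2 ≅ 0

Ȟ^0(U;F) ≅ Z/2, Ȟ^1(U;F) ≅ Z/2, Ȟ^2(U;F) ≅ 0


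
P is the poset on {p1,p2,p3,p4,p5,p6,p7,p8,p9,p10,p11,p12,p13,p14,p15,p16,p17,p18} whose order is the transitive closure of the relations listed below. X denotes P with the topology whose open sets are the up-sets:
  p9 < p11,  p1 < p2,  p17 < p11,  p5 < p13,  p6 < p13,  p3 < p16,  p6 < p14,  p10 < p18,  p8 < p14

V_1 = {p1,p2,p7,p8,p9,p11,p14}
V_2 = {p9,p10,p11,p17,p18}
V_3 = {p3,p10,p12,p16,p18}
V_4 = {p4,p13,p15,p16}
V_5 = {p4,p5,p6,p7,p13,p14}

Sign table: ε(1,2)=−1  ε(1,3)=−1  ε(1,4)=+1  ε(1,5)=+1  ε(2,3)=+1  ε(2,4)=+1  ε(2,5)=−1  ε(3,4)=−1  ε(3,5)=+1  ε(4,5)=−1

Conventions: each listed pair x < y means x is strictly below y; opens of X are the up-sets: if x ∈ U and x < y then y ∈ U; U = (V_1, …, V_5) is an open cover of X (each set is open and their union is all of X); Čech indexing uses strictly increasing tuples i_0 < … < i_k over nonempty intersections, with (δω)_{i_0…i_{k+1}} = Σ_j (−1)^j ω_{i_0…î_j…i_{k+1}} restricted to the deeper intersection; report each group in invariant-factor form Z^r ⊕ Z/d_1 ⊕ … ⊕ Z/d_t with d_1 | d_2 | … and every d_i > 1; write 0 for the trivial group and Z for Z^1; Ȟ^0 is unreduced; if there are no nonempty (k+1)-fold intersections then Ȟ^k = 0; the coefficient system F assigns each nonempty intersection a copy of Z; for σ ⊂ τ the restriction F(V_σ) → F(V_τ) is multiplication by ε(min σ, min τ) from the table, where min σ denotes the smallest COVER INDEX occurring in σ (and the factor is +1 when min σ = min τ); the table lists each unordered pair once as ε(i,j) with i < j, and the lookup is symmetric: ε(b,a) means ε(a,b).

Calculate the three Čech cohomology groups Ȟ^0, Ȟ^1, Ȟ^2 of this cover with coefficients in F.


Ȟ^0 ≅ 0; Ȟ^1 ≅ Z/2; Ȟ^2 ≅ 0

nonempty overlaps:
  V12={p9,p11} V15={p7,p14} V23={p10,p18} V34={p16} V45={p4,p13}
C dims 5,5; δ0: rk 5, SNF 1^4·2
degree 0: 5−5−0 = 0 → Ȟ^0 ≅ 0
degree 1: 5−0−5 = 0 plus torsion [2] → Ȟ^1 ≅ Z/2
degree 2: 0−0−0 = 0 → Ȟ^2 ≅ 0


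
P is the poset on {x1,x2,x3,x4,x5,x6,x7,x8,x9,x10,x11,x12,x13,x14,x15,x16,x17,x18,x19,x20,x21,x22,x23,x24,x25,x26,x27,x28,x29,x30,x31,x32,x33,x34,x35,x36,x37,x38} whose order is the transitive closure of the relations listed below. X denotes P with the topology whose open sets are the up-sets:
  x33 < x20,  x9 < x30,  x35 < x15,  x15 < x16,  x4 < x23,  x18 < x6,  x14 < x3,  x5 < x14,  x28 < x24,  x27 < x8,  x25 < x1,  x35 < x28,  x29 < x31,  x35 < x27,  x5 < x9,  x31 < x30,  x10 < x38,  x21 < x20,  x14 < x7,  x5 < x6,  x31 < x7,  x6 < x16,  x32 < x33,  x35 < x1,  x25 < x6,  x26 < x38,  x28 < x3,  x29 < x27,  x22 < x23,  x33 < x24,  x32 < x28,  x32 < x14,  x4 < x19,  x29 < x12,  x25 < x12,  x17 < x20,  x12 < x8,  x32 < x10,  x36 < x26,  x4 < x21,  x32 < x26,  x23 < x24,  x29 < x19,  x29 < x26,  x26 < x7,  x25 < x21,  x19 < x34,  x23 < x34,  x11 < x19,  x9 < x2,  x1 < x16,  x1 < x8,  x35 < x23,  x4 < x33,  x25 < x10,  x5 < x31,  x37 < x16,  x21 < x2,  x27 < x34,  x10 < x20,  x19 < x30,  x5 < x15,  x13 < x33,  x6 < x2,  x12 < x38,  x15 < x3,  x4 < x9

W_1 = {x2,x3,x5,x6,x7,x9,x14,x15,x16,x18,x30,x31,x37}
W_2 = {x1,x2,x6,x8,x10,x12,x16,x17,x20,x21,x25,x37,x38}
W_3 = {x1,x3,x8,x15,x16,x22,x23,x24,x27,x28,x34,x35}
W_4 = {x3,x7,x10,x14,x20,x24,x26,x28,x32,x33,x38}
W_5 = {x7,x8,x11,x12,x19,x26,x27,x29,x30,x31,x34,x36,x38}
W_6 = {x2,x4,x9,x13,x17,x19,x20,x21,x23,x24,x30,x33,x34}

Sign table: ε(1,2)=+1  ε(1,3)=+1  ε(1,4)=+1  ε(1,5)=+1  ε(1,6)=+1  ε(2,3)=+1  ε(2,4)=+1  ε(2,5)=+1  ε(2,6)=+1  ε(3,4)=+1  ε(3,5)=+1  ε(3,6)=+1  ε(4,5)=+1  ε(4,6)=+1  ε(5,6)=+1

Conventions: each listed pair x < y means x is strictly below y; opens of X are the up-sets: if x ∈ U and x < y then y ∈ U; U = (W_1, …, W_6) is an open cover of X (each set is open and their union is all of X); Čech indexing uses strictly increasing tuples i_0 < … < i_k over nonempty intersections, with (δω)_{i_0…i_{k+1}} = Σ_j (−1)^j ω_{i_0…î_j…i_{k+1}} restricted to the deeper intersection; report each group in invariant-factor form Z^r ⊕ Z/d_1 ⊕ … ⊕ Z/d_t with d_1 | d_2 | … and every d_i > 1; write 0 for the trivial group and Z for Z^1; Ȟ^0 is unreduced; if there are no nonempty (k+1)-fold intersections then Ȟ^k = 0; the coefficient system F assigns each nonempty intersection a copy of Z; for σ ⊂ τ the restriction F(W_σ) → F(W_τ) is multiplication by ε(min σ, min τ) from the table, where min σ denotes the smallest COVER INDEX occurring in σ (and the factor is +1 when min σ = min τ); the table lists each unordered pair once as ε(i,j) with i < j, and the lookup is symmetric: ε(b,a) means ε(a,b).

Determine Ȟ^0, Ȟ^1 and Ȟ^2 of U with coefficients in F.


Ȟ^0 = Z, Ȟ^1 = 0, Ȟ^2 = Z/2

nerve of the cover:
  W12={x2,x6,x16,x37} W13={x3,x15,x16} W14={x3,x7,x14} W15={x7,x30,x31} W16={x2,x9,x30} W23={x1,x8,x16} W24={x10,x20,x38} W25={x8,x12,x38} W26={x2,x17,x20,x21} W34={x3,x24,x28} W35={x8,x27,x34} W36={x23,x24,x34} W45={x7,x26,x38} W46={x20,x24,x33} W56={x19,x30,x34}
  W123={x16} W126={x2} W134={x3} W145={x7} W156={x30} W235={x8} W245={x38} W246={x20} W346={x24} W356={x34}
C dims 6,15,10; δ0: rk 5, SNF 1^5; δ1: rk 10, SNF 1^9·2
Ȟ^0 = (6 − 5) − 0 = 1, so Ȟ^0 ≅ Z
Ȟ^1 = (15 − 10) − 5 = 0, so Ȟ^1 ≅ 0
Ȟ^2 = (10 − 0) − 10 = 0 plus torsion [2], so Ȟ^2 ≅ Z/2


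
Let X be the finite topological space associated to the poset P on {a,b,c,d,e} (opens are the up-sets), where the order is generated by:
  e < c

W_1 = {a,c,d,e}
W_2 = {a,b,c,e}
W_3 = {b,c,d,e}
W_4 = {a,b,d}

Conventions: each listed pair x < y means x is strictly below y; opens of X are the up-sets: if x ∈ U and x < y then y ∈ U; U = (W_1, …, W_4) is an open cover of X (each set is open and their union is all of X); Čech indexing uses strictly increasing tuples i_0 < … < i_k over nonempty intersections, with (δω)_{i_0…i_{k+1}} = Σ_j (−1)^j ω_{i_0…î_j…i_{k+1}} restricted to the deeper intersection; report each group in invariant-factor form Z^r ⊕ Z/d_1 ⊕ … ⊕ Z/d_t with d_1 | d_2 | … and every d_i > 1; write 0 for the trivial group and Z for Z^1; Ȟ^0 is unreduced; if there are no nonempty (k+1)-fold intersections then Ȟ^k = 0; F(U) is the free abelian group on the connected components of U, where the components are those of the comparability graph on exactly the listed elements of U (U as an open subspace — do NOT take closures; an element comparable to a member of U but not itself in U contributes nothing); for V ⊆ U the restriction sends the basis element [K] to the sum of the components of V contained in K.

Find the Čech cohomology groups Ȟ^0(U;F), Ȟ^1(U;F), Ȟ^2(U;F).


Ȟ^0 ≅ Z^4, Ȟ^1 ≅ 0, Ȟ^2 ≅ 0

intersection data:
  W12={a,c,e} W13={c,d,e} W14={a,d} W23={b,c,e} W24={a,b} W34={b,d}
  W123={c,e} W124={a} W134={d} W234={b}
components per intersection:
  W1: {a} {c,e} {d}
  W2: {a} {b} {c,e}
  W3: {b} {c,e} {d}
  W4: {a} {b} {d}
  W12: {a} {c,e}
  W13: {c,e} {d}
  W14: {a} {d}
  W23: {b} {c,e}
  W24: {a} {b}
  W34: {b} {d}
  W123: {c,e}
  W124: {a}
  W134: {d}
  W234: {b}
C dims 12,12,4; δ0: rk 8, SNF 1^8; δ1: rk 4, SNF 1^4
Ȟ^0 = (12 − 8) − 0 = 4, so Ȟ^0 ≅ Z^4
Ȟ^1 = (12 − 4) − 8 = 0, so Ȟ^1 ≅ 0
Ȟ^2 = (4 − 0) − 4 = 0, so Ȟ^2 ≅ 0


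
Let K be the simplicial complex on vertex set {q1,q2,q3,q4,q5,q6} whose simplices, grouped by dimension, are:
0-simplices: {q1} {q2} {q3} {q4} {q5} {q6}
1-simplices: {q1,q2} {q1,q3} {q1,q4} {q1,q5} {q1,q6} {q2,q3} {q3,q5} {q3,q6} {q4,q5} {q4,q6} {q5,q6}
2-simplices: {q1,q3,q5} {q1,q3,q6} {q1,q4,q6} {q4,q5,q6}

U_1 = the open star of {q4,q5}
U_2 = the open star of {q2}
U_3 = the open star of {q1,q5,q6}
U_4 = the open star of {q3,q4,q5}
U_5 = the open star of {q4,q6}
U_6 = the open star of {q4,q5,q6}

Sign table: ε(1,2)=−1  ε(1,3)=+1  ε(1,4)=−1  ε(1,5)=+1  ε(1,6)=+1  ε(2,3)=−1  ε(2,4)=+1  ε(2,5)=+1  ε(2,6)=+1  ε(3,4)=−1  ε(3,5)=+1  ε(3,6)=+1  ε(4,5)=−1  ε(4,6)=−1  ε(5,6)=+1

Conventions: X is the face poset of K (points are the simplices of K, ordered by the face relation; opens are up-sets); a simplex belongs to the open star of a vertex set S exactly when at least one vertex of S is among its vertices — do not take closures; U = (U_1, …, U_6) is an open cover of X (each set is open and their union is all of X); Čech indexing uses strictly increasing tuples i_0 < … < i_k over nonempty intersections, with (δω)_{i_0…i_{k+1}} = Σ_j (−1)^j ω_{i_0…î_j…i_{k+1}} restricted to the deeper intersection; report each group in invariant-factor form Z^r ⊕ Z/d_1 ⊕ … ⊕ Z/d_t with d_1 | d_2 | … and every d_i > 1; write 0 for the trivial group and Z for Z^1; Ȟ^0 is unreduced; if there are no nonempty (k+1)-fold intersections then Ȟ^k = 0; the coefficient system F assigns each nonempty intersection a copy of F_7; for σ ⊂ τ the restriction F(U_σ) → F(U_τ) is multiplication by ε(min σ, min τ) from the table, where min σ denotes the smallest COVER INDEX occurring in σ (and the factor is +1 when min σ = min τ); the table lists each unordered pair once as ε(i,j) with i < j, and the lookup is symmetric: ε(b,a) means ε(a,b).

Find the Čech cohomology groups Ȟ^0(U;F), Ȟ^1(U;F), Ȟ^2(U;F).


nerve of the cover:
  U1={{q4},{q5},{q1,q4},{q1,q5},{q3,q5},{q4,q5},{q4,q6},{q5,q6},{q1,q3,q5},{q1,q4,q6},{q4,q5,q6}} U2={{q2},{q1,q2},{q2,q3}} U3={{q1},{q5},{q6},{q1,q2},{q1,q3},{q1,q4},{q1,q5},{q1,q6},{q3,q5},{q3,q6},{q4,q5},{q4,q6},{q5,q6},{q1,q3,q5},{q1,q3,q6},{q1,q4,q6},{q4,q5,q6}} U4={{q3},{q4},{q5},{q1,q3},{q1,q4},{q1,q5},{q2,q3},{q3,q5},{q3,q6},{q4,q5},{q4,q6},{q5,q6},{q1,q3,q5},{q1,q3,q6},{q1,q4,q6},{q4,q5,q6}} U5={{q4},{q6},{q1,q4},{q1,q6},{q3,q6},{q4,q5},{q4,q6},{q5,q6},{q1,q3,q6},{q1,q4,q6},{q4,q5,q6}} U6={{q4},{q5},{q6},{q1,q4},{q1,q5},{q1,q6},{q3,q5},{q3,q6},{q4,q5},{q4,q6},{q5,q6},{q1,q3,q5},{q1,q3,q6},{q1,q4,q6},{q4,q5,q6}}
  U13={{q5},{q1,q4},{q1,q5},{q3,q5},{q4,q5},{q4,q6},{q5,q6},{q1,q3,q5},{q1,q4,q6},{q4,q5,q6}} U14={{q4},{q5},{q1,q4},{q1,q5},{q3,q5},{q4,q5},{q4,q6},{q5,q6},{q1,q3,q5},{q1,q4,q6},{q4,q5,q6}} U15={{q4},{q1,q4},{q4,q5},{q4,q6},{q5,q6},{q1,q4,q6},{q4,q5,q6}} U16={{q4},{q5},{q1,q4},{q1,q5},{q3,q5},{q4,q5},{q4,q6},{q5,q6},{q1,q3,q5},{q1,q4,q6},{q4,q5,q6}} U23={{q1,q2}} U24={{q2,q3}} U34={{q5},{q1,q3},{q1,q4},{q1,q5},{q3,q5},{q3,q6},{q4,q5},{q4,q6},{q5,q6},{q1,q3,q5},{q1,q3,q6},{q1,q4,q6},{q4,q5,q6}} U35={{q6},{q1,q4},{q1,q6},{q3,q6},{q4,q5},{q4,q6},{q5,q6},{q1,q3,q6},{q1,q4,q6},{q4,q5,q6}} U36={{q5},{q6},{q1,q4},{q1,q5},{q1,q6},{q3,q5},{q3,q6},{q4,q5},{q4,q6},{q5,q6},{q1,q3,q5},{q1,q3,q6},{q1,q4,q6},{q4,q5,q6}} U45={{q4},{q1,q4},{q3,q6},{q4,q5},{q4,q6},{q5,q6},{q1,q3,q6},{q1,q4,q6},{q4,q5,q6}} U46={{q4},{q5},{q1,q4},{q1,q5},{q3,q5},{q3,q6},{q4,q5},{q4,q6},{q5,q6},{q1,q3,q5},{q1,q3,q6},{q1,q4,q6},{q4,q5,q6}} U56={{q4},{q6},{q1,q4},{q1,q6},{q3,q6},{q4,q5},{q4,q6},{q5,q6},{q1,q3,q6},{q1,q4,q6},{q4,q5,q6}}
  U134={{q5},{q1,q4},{q1,q5},{q3,q5},{q4,q5},{q4,q6},{q5,q6},{q1,q3,q5},{q1,q4,q6},{q4,q5,q6}} U135={{q1,q4},{q4,q5},{q4,q6},{q5,q6},{q1,q4,q6},{q4,q5,q6}} U136={{q5},{q1,q4},{q1,q5},{q3,q5},{q4,q5},{q4,q6},{q5,q6},{q1,q3,q5},{q1,q4,q6},{q4,q5,q6}} U145={{q4},{q1,q4},{q4,q5},{q4,q6},{q5,q6},{q1,q4,q6},{q4,q5,q6}} U146={{q4},{q5},{q1,q4},{q1,q5},{q3,q5},{q4,q5},{q4,q6},{q5,q6},{q1,q3,q5},{q1,q4,q6},{q4,q5,q6}} U156={{q4},{q1,q4},{q4,q5},{q4,q6},{q5,q6},{q1,q4,q6},{q4,q5,q6}} U345={{q1,q4},{q3,q6},{q4,q5},{q4,q6},{q5,q6},{q1,q3,q6},{q1,q4,q6},{q4,q5,q6}} U346={{q5},{q1,q4},{q1,q5},{q3,q5},{q3,q6},{q4,q5},{q4,q6},{q5,q6},{q1,q3,q5},{q1,q3,q6},{q1,q4,q6},{q4,q5,q6}} U356={{q6},{q1,q4},{q1,q6},{q3,q6},{q4,q5},{q4,q6},{q5,q6},{q1,q3,q6},{q1,q4,q6},{q4,q5,q6}} U456={{q4},{q1,q4},{q3,q6},{q4,q5},{q4,q6},{q5,q6},{q1,q3,q6},{q1,q4,q6},{q4,q5,q6}}
  U1345={{q1,q4},{q4,q5},{q4,q6},{q5,q6},{q1,q4,q6},{q4,q5,q6}} U1346={{q5},{q1,q4},{q1,q5},{q3,q5},{q4,q5},{q4,q6},{q5,q6},{q1,q3,q5},{q1,q4,q6},{q4,q5,q6}} U1356={{q1,q4},{q4,q5},{q4,q6},{q5,q6},{q1,q4,q6},{q4,q5,q6}} U1456={{q4},{q1,q4},{q4,q5},{q4,q6},{q5,q6},{q1,q4,q6},{q4,q5,q6}} U3456={{q1,q4},{q3,q6},{q4,q5},{q4,q6},{q5,q6},{q1,q3,q6},{q1,q4,q6},{q4,q5,q6}}
  U13456={{q1,q4},{q4,q5},{q4,q6},{q5,q6},{q1,q4,q6},{q4,q5,q6}}
C dims 6,12,10,5; δ0: rk_F7 5; δ1: rk_F7 6; δ2: rk_F7 4
Ȟ^0 = (6 − 5) − 0 = 1, so Ȟ^0 ≅ Z/7
Ȟ^1 = (12 − 6) − 5 = 1, so Ȟ^1 ≅ Z/7
Ȟ^2 = (10 − 4) − 6 = 0, so Ȟ^2 ≅ 0

Ȟ^0 = Z/7, Ȟ^1 = Z/7 and Ȟ^2 = 0


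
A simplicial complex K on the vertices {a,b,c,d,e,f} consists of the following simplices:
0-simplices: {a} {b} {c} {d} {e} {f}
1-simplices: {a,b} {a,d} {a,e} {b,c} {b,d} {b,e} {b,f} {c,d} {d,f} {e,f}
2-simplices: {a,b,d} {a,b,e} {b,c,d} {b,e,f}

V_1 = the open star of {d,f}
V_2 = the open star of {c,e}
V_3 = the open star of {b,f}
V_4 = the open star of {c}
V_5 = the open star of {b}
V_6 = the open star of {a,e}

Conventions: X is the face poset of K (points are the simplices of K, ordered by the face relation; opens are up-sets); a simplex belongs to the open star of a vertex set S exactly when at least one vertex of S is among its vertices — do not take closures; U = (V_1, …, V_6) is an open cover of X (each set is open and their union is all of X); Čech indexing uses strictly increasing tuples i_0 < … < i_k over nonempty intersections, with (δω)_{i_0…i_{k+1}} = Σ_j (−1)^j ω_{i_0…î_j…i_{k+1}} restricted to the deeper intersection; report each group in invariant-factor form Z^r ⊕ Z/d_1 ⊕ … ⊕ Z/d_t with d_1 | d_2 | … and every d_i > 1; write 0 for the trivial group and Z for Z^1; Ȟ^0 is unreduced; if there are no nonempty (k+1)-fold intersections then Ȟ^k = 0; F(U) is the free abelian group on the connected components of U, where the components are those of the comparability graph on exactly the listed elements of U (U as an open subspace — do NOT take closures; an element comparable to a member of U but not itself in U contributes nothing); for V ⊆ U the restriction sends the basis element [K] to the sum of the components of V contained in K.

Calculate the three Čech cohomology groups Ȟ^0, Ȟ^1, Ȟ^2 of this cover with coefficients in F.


nonempty intersections:
  V1={{d},{f},{a,d},{b,d},{b,f},{c,d},{d,f},{e,f},{a,b,d},{b,c,d},{b,e,f}} V2={{c},{e},{a,e},{b,c},{b,e},{c,d},{e,f},{a,b,e},{b,c,d},{b,e,f}} V3={{b},{f},{a,b},{b,c},{b,d},{b,e},{b,f},{d,f},{e,f},{a,b,d},{a,b,e},{b,c,d},{b,e,f}} V4={{c},{b,c},{c,d},{b,c,d}} V5={{b},{a,b},{b,c},{b,d},{b,e},{b,f},{a,b,d},{a,b,e},{b,c,d},{b,e,f}} V6={{a},{e},{a,b},{a,d},{a,e},{b,e},{e,f},{a,b,d},{a,b,e},{b,e,f}}
  V12={{c,d},{e,f},{b,c,d},{b,e,f}} V13={{f},{b,d},{b,f},{d,f},{e,f},{a,b,d},{b,c,d},{b,e,f}} V14={{c,d},{b,c,d}} V15={{b,d},{b,f},{a,b,d},{b,c,d},{b,e,f}} V16={{a,d},{e,f},{a,b,d},{b,e,f}} V23={{b,c},{b,e},{e,f},{a,b,e},{b,c,d},{b,e,f}} V24={{c},{b,c},{c,d},{b,c,d}} V25={{b,c},{b,e},{a,b,e},{b,c,d},{b,e,f}} V26={{e},{a,e},{b,e},{e,f},{a,b,e},{b,e,f}} V34={{b,c},{b,c,d}} V35={{b},{a,b},{b,c},{b,d},{b,e},{b,f},{a,b,d},{a,b,e},{b,c,d},{b,e,f}} V36={{a,b},{b,e},{e,f},{a,b,d},{a,b,e},{b,e,f}} V45={{b,c},{b,c,d}} V56={{a,b},{b,e},{a,b,d},{a,b,e},{b,e,f}}
  V123={{e,f},{b,c,d},{b,e,f}} V124={{c,d},{b,c,d}} V125={{b,c,d},{b,e,f}} V126={{e,f},{b,e,f}} V134={{b,c,d}} V135={{b,d},{b,f},{a,b,d},{b,c,d},{b,e,f}} V136={{e,f},{a,b,d},{b,e,f}} V145={{b,c,d}} V156={{a,b,d},{b,e,f}} V234={{b,c},{b,c,d}} V235={{b,c},{b,e},{a,b,e},{b,c,d},{b,e,f}} V236={{b,e},{e,f},{a,b,e},{b,e,f}} V245={{b,c},{b,c,d}} V256={{b,e},{a,b,e},{b,e,f}} V345={{b,c},{b,c,d}} V356={{a,b},{b,e},{a,b,d},{a,b,e},{b,e,f}}
  V1234={{b,c,d}} V1235={{b,c,d},{b,e,f}} V1236={{e,f},{b,e,f}} V1245={{b,c,d}} V1256={{b,e,f}} V1345={{b,c,d}} V1356={{a,b,d},{b,e,f}} V2345={{b,c},{b,c,d}} V2356={{b,e},{a,b,e},{b,e,f}}
  V12345={{b,c,d}} V12356={{b,e,f}}
components per intersection:
  V1: {{d},{f},{a,d},{b,d},{b,f},{c,d},{d,f},{e,f},{a,b,d},{b,c,d},{b,e,f}}
  V2: {{c},{b,c},{c,d},{b,c,d}} {{e},{a,e},{b,e},{e,f},{a,b,e},{b,e,f}}
  V3: {{b},{f},{a,b},{b,c},{b,d},{b,e},{b,f},{d,f},{e,f},{a,b,d},{a,b,e},{b,c,d},{b,e,f}}
  V4: {{c},{b,c},{c,d},{b,c,d}}
  V5: {{b},{a,b},{b,c},{b,d},{b,e},{b,f},{a,b,d},{a,b,e},{b,c,d},{b,e,f}}
  V6: {{a},{e},{a,b},{a,d},{a,e},{b,e},{e,f},{a,b,d},{a,b,e},{b,e,f}}
  V12: {{c,d},{b,c,d}} {{e,f},{b,e,f}}
  V13: {{f},{b,f},{d,f},{e,f},{b,e,f}} {{b,d},{a,b,d},{b,c,d}}
  V14: {{c,d},{b,c,d}}
  V15: {{b,d},{a,b,d},{b,c,d}} {{b,f},{b,e,f}}
  V16: {{a,d},{a,b,d}} {{e,f},{b,e,f}}
  V23: {{b,c},{b,c,d}} {{b,e},{e,f},{a,b,e},{b,e,f}}
  V24: {{c},{b,c},{c,d},{b,c,d}}
  V25: {{b,c},{b,c,d}} {{b,e},{a,b,e},{b,e,f}}
  V26: {{e},{a,e},{b,e},{e,f},{a,b,e},{b,e,f}}
  V34: {{b,c},{b,c,d}}
  V35: {{b},{a,b},{b,c},{b,d},{b,e},{b,f},{a,b,d},{a,b,e},{b,c,d},{b,e,f}}
  V36: {{a,b},{b,e},{e,f},{a,b,d},{a,b,e},{b,e,f}}
  V45: {{b,c},{b,c,d}}
  V56: {{a,b},{b,e},{a,b,d},{a,b,e},{b,e,f}}
  V123: {{e,f},{b,e,f}} {{b,c,d}}
  V124: {{c,d},{b,c,d}}
  V125: {{b,c,d}} {{b,e,f}}
  V126: {{e,f},{b,e,f}}
  V134: {{b,c,d}}
  V135: {{b,d},{a,b,d},{b,c,d}} {{b,f},{b,e,f}}
  V136: {{e,f},{b,e,f}} {{a,b,d}}
  V145: {{b,c,d}}
  V156: {{a,b,d}} {{b,e,f}}
  V234: {{b,c},{b,c,d}}
  V235: {{b,c},{b,c,d}} {{b,e},{a,b,e},{b,e,f}}
  V236: {{b,e},{e,f},{a,b,e},{b,e,f}}
  V245: {{b,c},{b,c,d}}
  V256: {{b,e},{a,b,e},{b,e,f}}
  V345: {{b,c},{b,c,d}}
  V356: {{a,b},{b,e},{a,b,d},{a,b,e},{b,e,f}}
  V1234: {{b,c,d}}
  V1235: {{b,c,d}} {{b,e,f}}
  V1236: {{e,f},{b,e,f}}
  V1245: {{b,c,d}}
  V1256: {{b,e,f}}
  V1345: {{b,c,d}}
  V1356: {{a,b,d}} {{b,e,f}}
  V2345: {{b,c},{b,c,d}}
  V2356: {{b,e},{a,b,e},{b,e,f}}
  V12345: {{b,c,d}}
  V12356: {{b,e,f}}
C dims 7,20,22,11; δ0: rk 6, SNF 1^6; δ1: rk 13, SNF 1^13; δ2: rk 9, SNF 1^9
Ȟ^0: (7−6)−0=1 ⇒ Z
Ȟ^1: (20−13)−6=1 ⇒ Z
Ȟ^2: (22−9)−13=0 ⇒ 0

Ȟ^0 = Z, Ȟ^1 = Z and Ȟ^2 = 0


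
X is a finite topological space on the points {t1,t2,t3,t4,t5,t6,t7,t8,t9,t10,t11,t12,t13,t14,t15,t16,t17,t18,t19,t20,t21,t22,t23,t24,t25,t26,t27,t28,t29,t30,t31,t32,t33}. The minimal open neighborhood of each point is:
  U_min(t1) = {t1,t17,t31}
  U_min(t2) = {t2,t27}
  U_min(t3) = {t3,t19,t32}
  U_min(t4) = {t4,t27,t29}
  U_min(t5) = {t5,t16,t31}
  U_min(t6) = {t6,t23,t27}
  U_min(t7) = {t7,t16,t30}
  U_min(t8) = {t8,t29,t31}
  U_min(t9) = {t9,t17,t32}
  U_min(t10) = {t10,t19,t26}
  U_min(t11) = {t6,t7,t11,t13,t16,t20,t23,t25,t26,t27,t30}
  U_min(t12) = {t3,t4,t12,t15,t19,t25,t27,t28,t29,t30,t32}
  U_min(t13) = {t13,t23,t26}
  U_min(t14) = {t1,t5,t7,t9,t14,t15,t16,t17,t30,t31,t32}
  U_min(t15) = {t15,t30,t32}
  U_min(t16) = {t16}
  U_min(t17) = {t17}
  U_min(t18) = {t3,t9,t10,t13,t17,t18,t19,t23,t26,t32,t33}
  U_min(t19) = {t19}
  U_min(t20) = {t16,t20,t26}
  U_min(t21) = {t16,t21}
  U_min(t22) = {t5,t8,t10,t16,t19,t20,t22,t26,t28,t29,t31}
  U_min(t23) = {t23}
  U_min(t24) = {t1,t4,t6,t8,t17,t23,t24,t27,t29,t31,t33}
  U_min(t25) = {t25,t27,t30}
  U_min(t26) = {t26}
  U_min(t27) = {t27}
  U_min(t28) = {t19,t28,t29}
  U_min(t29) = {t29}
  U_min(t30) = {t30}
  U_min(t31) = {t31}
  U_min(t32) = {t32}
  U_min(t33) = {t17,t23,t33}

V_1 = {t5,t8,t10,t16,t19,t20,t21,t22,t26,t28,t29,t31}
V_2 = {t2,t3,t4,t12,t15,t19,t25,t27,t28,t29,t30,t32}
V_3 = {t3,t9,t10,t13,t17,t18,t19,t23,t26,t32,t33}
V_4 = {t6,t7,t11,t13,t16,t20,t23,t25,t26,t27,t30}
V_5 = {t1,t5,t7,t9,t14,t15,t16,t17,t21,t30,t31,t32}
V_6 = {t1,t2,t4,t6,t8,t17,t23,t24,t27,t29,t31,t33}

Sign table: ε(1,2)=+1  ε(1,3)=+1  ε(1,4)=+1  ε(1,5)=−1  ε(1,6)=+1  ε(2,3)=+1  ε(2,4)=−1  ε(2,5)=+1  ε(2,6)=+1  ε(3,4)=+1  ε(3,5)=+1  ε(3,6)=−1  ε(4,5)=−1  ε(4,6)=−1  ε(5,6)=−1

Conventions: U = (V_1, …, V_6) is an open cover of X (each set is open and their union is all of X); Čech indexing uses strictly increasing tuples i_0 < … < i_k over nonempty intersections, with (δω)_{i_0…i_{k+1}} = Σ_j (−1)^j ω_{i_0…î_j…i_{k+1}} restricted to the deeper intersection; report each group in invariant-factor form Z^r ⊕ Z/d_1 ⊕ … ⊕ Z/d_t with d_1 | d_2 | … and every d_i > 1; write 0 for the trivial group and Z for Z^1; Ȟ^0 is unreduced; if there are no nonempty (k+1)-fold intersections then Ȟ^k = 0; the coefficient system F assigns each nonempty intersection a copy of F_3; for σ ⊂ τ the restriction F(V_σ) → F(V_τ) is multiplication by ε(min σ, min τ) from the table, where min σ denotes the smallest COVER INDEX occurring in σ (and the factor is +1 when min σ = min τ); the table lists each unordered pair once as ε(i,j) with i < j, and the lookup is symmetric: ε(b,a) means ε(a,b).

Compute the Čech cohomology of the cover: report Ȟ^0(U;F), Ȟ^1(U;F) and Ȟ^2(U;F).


Ȟ^0 = 0, Ȟ^1 = 0 and Ȟ^2 = Z/3

nerve of the cover:
  V12={t19,t28,t29} V13={t10,t19,t26} V14={t16,t20,t26} V15={t5,t16,t21,t31} V16={t8,t29,t31} V23={t3,t19,t32} V24={t25,t27,t30} V25={t15,t30,t32} V26={t2,t4,t27,t29} V34={t13,t23,t26} V35={t9,t17,t32} V36={t17,t23,t33} V45={t7,t16,t30} V46={t6,t23,t27} V56={t1,t17,t31}
  V123={t19} V126={t29} V134={t26} V145={t16} V156={t31} V235={t32} V245={t30} V246={t27} V346={t23} V356={t17}
C dims 6,15,10; δ0: rk_F3 6; δ1: rk_F3 9
Ȟ^0 = (6 − 6) − 0 = 0, so Ȟ^0 ≅ 0
Ȟ^1 = (15 − 9) − 6 = 0, so Ȟ^1 ≅ 0
Ȟ^2 = (10 − 0) − 9 = 1, so Ȟ^2 ≅ Z/3


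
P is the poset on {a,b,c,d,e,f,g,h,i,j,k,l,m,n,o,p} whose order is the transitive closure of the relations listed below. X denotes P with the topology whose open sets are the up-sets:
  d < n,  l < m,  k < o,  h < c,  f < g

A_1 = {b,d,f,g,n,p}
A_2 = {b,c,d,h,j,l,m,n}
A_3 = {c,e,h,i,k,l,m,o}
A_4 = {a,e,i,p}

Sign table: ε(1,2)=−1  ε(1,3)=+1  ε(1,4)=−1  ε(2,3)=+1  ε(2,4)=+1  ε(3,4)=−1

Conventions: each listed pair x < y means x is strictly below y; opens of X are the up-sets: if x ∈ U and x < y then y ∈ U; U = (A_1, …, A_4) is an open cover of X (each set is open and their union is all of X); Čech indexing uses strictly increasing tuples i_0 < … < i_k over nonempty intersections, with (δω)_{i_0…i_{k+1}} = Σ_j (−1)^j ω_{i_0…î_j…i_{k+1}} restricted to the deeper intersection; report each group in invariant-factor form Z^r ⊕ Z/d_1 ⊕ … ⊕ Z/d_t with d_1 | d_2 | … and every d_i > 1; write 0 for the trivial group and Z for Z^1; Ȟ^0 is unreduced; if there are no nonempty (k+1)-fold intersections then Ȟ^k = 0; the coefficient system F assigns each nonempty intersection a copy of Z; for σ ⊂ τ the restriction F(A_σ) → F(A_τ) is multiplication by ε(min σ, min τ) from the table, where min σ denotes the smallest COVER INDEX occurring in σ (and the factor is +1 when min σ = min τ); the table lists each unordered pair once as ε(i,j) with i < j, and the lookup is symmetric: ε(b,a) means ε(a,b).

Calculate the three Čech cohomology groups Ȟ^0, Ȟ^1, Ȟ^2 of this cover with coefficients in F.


cover nerve:
  A12={b,d,n} A14={p} A23={c,h,l,m} A34={e,i}
C dims 4,4; δ0: rk 4, SNF 1^3·2
Ȟ^0: (4−4)−0=0 ⇒ 0
Ȟ^1: (4−0)−4=0 plus torsion [2] ⇒ Z/2
Ȟ^2: (0−0)−0=0 ⇒ 0

Ȟ^0(U;F) ≅ 0,  Ȟ^1(U;F) ≅ Z/2,  Ȟ^2(U;F) ≅ 0


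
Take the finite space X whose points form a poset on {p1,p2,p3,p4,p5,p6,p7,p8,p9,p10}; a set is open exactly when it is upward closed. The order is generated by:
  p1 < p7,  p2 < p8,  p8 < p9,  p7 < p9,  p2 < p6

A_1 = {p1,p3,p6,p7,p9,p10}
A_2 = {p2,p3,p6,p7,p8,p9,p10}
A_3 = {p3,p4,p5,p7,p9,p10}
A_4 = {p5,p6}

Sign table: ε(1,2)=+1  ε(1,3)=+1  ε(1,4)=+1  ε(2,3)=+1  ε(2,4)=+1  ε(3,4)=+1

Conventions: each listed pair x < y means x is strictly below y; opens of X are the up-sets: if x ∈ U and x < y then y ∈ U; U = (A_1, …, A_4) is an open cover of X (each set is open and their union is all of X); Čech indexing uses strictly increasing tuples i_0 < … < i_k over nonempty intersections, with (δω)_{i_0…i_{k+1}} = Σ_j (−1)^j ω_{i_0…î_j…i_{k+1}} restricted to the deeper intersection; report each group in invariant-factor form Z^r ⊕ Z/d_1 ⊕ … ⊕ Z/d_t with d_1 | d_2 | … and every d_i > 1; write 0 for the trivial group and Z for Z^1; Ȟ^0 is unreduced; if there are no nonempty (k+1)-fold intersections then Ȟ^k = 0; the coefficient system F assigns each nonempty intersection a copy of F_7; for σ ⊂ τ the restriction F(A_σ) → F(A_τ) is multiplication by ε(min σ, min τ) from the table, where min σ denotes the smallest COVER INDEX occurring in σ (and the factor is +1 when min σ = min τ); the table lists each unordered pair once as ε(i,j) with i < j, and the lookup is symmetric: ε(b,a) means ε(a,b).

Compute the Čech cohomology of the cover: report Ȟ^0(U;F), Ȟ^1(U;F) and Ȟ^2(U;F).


Ȟ^0 ≅ Z/7; Ȟ^1 ≅ Z/7; Ȟ^2 ≅ 0

intersection data:
  A12={p3,p6,p7,p9,p10} A13={p3,p7,p9,p10} A14={p6} A23={p3,p7,p9,p10} A24={p6} A34={p5}
  A123={p3,p7,p9,p10} A124={p6}
C dims 4,6,2; δ0: rk_F7 3; δ1: rk_F7 2
Ȟ^0 = (4 − 3) − 0 = 1, so Ȟ^0 ≅ Z/7
Ȟ^1 = (6 − 2) − 3 = 1, so Ȟ^1 ≅ Z/7
Ȟ^2 = (2 − 0) − 2 = 0, so Ȟ^2 ≅ 0


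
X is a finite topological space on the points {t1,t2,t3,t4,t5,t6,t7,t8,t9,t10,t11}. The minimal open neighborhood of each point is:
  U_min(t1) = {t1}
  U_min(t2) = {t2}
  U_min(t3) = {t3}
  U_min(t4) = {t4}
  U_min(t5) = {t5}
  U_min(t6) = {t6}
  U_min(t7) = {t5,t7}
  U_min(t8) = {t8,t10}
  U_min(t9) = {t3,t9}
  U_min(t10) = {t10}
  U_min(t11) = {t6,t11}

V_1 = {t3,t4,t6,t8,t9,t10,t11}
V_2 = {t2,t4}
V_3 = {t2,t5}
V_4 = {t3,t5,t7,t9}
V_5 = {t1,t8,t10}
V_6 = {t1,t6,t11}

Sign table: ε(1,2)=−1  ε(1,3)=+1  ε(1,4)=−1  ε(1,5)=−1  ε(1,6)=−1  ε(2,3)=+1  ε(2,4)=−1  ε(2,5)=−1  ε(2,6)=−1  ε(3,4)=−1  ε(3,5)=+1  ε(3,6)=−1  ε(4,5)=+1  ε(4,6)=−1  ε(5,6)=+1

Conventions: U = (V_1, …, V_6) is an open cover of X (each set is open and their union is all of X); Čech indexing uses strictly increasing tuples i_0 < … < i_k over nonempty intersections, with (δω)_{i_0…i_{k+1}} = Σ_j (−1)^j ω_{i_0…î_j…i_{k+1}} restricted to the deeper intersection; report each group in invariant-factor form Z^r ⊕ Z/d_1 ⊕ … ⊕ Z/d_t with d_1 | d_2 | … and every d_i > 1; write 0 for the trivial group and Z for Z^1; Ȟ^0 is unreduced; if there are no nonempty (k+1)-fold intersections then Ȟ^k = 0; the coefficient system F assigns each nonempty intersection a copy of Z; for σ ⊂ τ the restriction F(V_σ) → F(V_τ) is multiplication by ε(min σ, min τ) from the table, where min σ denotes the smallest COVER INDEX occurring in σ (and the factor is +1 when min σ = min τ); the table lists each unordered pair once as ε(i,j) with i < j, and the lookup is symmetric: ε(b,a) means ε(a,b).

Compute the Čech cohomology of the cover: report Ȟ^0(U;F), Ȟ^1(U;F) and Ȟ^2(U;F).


Ȟ^0 = 0; Ȟ^1 = Z ⊕ Z/2; Ȟ^2 = 0

nonempty intersections:
  V12={t4} V14={t3,t9} V15={t8,t10} V16={t6,t11} V23={t2} V34={t5} V56={t1}
C dims 6,7; δ0: rk 6, SNF 1^5·2
Ȟ^0: (6−6)−0=0 ⇒ 0
Ȟ^1: (7−0)−6=1 plus torsion [2] ⇒ Z ⊕ Z/2
Ȟ^2: (0−0)−0=0 ⇒ 0


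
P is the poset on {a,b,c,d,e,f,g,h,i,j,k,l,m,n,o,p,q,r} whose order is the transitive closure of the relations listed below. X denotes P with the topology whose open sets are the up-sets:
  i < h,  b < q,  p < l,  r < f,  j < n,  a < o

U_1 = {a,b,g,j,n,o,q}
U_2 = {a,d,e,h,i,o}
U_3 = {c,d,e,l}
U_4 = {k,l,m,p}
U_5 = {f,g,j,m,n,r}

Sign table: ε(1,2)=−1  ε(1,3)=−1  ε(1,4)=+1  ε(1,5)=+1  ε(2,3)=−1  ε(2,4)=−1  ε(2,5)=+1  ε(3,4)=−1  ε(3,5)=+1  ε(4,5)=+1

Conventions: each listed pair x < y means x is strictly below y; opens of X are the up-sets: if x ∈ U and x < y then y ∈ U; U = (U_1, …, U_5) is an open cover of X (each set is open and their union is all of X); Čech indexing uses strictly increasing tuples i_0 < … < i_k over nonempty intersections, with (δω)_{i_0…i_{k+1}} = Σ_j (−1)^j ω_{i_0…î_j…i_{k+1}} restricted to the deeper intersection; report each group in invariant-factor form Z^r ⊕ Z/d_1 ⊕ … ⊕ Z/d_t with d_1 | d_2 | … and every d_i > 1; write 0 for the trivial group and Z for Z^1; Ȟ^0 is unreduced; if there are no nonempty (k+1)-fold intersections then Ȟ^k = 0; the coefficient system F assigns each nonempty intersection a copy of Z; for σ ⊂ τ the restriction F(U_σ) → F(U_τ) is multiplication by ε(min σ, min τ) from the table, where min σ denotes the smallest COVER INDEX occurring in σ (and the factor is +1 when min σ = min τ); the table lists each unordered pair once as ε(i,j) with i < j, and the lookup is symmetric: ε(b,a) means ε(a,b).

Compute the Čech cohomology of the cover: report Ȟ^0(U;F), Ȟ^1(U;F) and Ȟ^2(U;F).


Ȟ^0 = 0, Ȟ^1 = Z/2, Ȟ^2 = 0

intersection data:
  U12={a,o} U15={g,j,n} U23={d,e} U34={l} U45={m}
C dims 5,5; δ0: rk 5, SNF 1^4·2
Ȟ^0 = (5 − 5) − 0 = 0, so Ȟ^0 ≅ 0
Ȟ^1 = (5 − 0) − 5 = 0 plus torsion [2], so Ȟ^1 ≅ Z/2
Ȟ^2 = (0 − 0) − 0 = 0, so Ȟ^2 ≅ 0
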